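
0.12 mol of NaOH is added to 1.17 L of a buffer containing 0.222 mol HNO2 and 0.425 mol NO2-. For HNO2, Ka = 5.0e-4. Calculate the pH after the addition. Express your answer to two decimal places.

OH- converts HNO2 to NO2-: HNO2 → 0.102 mol, NO2- → 0.545 mol.
pKa = −log(5.0 × 10^-4) = 3.301
Henderson–Hasselbalch with mole ratio 0.545/0.102: pH = 3.301 + (+0.728)

pH = 4.03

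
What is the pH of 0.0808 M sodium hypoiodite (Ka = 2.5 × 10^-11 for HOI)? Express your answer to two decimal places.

pH = 11.74

OI- is the conjugate base of the weak acid HOI.
Kb = Kw/Ka = 1.0×10^-14 / 2.5 × 10^-11 = 4.00 × 10^-4
Let x = [OH-] at equilibrium. Kb = x²/(0.0808 − x).
Here C₀/Kb ≈ 202, so the small-x approximation fails. Use the quadratic:
x = [−0.0004 + √(0.0004² + 0.000129)]/2 = 5.49 × 10^-3 M
pOH = −log(5.49 × 10^-3) = 2.26; pH = 14.00 − 2.26 = 11.74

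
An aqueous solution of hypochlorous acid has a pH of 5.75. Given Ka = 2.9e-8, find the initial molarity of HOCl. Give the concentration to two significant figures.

C₀ = 1.1 × 10^-4 M

[H+] = 10^(-5.75) = 1.78 × 10^-6 M = x
Ka = x²/(C₀ − x) ⇒ C₀ = x + x²/Ka
C₀ = 1.78 × 10^-6 + (1.78 × 10^-6)²/(2.9 × 10^-8) = 1.11 × 10^-4 M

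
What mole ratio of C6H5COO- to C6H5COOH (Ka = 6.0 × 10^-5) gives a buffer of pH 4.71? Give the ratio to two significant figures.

ratio = 3.1

pKa = -log(6.0 × 10^-5) = 4.222
pH = pKa + log(r) ⇒ log(r) = 4.71 − 4.222 = +0.488
r = [C6H5COO-]/[C6H5COOH] = 10^(+0.488) = 3.08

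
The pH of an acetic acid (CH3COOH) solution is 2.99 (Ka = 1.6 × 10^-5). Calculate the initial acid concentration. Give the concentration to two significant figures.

[H+] = 10^(-2.99) = 1.02 × 10^-3 M = x
Ka = x²/(C₀ − x) ⇒ C₀ = x + x²/Ka
C₀ = 1.02 × 10^-3 + (1.02 × 10^-3)²/(1.6 × 10^-5) = 6.60 × 10^-2 M

C₀ = 6.6 × 10^-2 M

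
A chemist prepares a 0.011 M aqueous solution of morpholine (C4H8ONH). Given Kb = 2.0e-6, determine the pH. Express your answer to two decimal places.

pH = 10.17

C4H8ONH + H2O ⇌ C4H8ONH2+ + OH-
Let x = [OH-] at equilibrium. Kb = x²/(0.011 − x).
Assume x ≪ 0.011: x ≈ √(2.0 × 10^-6 × 0.011) = 1.48 × 10^-4 M
pOH = −log(1.48 × 10^-4) = 3.83; pH = 14.00 − 3.83 = 10.17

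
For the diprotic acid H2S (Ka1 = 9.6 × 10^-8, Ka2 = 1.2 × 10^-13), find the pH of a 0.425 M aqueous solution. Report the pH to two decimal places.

Since Ka1 ≫ Ka2, the first ionization dominates [H+].
Ka1 = x²/(0.425 − x) = 9.6 × 10^-8
x ≈ √(9.6 × 10^-8 × 0.425) = 2.02 × 10^-4 M
pH = −log(2.02 × 10^-4) = 3.69

pH = 3.69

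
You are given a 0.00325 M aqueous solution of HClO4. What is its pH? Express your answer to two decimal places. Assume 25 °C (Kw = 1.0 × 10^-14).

HClO4 is a strong acid and dissociates completely, so [H+] = 0.00325 M.
pH = -log(0.00325) = 2.49

pH = 2.49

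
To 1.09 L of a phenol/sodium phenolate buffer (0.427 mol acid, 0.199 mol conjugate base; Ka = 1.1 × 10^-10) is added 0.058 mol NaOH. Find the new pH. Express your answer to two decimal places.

OH- converts C6H5OH to C6H5O-: C6H5OH → 0.369 mol, C6H5O- → 0.257 mol.
pKa = −log(1.1 × 10^-10) = 9.959
Henderson–Hasselbalch with mole ratio 0.257/0.369: pH = 9.959 + (-0.157)

pH = 9.80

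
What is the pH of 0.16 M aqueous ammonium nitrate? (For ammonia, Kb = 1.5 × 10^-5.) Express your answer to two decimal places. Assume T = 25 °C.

pH = 4.99

NH4+ is the conjugate acid of the weak base NH3.
Ka = Kw/Kb = 1.0×10^-14 / 1.5 × 10^-5 = 6.67 × 10^-10
From the ICE table, Ka = [H+]²/(0.16 − [H+]) = 6.67 × 10^-10.
Assume [H+] ≪ 0.16: [H+] ≈ √(6.67 × 10^-10 × 0.16) = 1.03 × 10^-5 M
([H+]/C₀ = 0.0065% < 5%, so the approximation holds.)
pH = −log[H+] = −log(1.03 × 10^-5) = 4.99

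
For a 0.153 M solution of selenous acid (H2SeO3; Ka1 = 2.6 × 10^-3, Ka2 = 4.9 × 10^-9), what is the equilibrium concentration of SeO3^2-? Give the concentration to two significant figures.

First ionization gives [H+] ≈ [HSeO3-] = 1.87 × 10^-2 M.
Second step: Ka2 = [H+][SeO3^2-]/[HSeO3-] ≈ [SeO3^2-] (since [H+] ≈ [HSeO3-]).
So [SeO3^2-] ≈ Ka2.

4.9 × 10^-9 M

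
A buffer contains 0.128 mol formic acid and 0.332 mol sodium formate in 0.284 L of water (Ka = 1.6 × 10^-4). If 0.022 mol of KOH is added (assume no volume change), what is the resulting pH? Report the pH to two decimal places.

pH = 4.32

After neutralization: n(HCOOH) = 0.106 mol, n(HCOO-) = 0.354 mol.
pKa = −log(1.6 × 10^-4) = 3.796
pH = pKa + log([A⁻]/[HA]) = 3.796 + log(0.354/0.106) = 3.796 +0.524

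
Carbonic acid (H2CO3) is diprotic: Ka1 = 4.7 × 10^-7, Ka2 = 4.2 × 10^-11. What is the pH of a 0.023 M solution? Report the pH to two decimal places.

Ka1 ≫ Ka2, so treat the first dissociation as the only significant source of H+.
Ka1 = x²/(0.023 − x) = 4.7 × 10^-7
x ≈ √(4.7 × 10^-7 × 0.023) = 1.04 × 10^-4 M
pH = −log(1.04 × 10^-4) = 3.98

pH = 3.98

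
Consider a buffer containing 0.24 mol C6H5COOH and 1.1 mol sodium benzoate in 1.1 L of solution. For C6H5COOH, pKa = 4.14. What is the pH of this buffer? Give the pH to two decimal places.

Using pH = pKa + log([base]/[acid]) with [base]/[acid] = 1.1/0.24:
pH = 4.14 + (+0.661) = 4.80

pH = 4.80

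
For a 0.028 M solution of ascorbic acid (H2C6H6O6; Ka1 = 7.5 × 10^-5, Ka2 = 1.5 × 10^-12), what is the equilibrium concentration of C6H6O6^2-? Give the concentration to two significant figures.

First ionization gives [H+] ≈ [HC6H6O6-] = 1.41 × 10^-3 M.
Second step: Ka2 = [H+][C6H6O6^2-]/[HC6H6O6-] ≈ [C6H6O6^2-] (since [H+] ≈ [HC6H6O6-]).
So [C6H6O6^2-] ≈ Ka2.

1.5 × 10^-12 M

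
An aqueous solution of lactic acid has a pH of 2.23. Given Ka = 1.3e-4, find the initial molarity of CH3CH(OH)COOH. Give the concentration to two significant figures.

C₀ = 2.7 × 10^-1 M

[H+] = 10^(-2.23) = 5.89 × 10^-3 M = x
Ka = x²/(C₀ − x) ⇒ C₀ = x + x²/Ka
C₀ = 5.89 × 10^-3 + (5.89 × 10^-3)²/(1.3 × 10^-4) = 2.73 × 10^-1 M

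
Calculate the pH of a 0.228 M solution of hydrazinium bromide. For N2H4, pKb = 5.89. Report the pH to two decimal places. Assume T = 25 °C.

pH = 4.38

N2H5+ is the conjugate acid of the weak base N2H4.
Kb = 10^(−5.89) = 1.29 × 10^-6
Ka = Kw/Kb = 1.0×10^-14 / 1.29 × 10^-6 = 7.75 × 10^-9
Let x = [H+] at equilibrium. Ka = x²/(0.228 − x).
Neglecting x in the denominator: x = √(7.75 × 10^-9 × 0.228) = 4.20 × 10^-5 M
Check: 0.018% ionized — well under 5%, approximation valid.
pH = −log[H+] = −log(4.20 × 10^-5) = 4.38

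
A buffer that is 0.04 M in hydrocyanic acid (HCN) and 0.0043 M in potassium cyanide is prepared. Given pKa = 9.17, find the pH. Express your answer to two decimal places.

pH = 8.20

pH = pKa + log([A⁻]/[HA]) = 9.17 + log(0.0043/0.04)
pH = 9.17 + (-0.969) = 8.20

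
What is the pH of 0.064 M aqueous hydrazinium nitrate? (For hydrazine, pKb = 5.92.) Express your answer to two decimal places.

N2H5+ is the conjugate acid of the weak base N2H4.
Kb = 10^(−5.92) = 1.20 × 10^-6
Ka = Kw/Kb = 1.0×10^-14 / 1.20 × 10^-6 = 8.33 × 10^-9
Ka = x²/(0.064 − x) = 8.33 × 10^-9
Assume x ≪ 0.064: x ≈ √(8.33 × 10^-9 × 0.064) = 2.31 × 10^-5 M
Check: 0.036% ionized — well under 5%, approximation valid.
pH = −log[H+] = −log(2.31 × 10^-5) = 4.64

pH = 4.64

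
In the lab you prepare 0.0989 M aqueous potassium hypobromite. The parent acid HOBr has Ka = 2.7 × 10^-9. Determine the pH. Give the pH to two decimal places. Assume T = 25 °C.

OBr- is the conjugate base of the weak acid HOBr.
Kb = Kw/Ka = 1.0×10^-14 / 2.7 × 10^-9 = 3.70 × 10^-6
From the ICE table, Kb = [OH-]²/(0.0989 − [OH-]) = 3.70 × 10^-6.
Assume [OH-] ≪ 0.0989: [OH-] ≈ √(3.70 × 10^-6 × 0.0989) = 6.05 × 10^-4 M
pOH = −log(6.05 × 10^-4) = 3.22; pH = 14.00 − 3.22 = 10.78

pH = 10.78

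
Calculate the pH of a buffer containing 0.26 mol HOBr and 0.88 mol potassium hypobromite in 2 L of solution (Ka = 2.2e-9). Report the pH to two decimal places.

pH = 9.19

pKa = −log(2.2 × 10^-9) = 8.658
pH = pKa + log([A⁻]/[HA]) = 8.658 + log(0.88/0.26)
pH = 8.658 + (+0.530) = 9.19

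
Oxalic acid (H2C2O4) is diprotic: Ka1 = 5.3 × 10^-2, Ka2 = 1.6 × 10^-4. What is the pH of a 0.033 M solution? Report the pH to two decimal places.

Since Ka1 ≫ Ka2, the first ionization dominates [H+].
Ka1 = x²/(0.033 − x) = 5.3 × 10^-2
Solving the quadratic: x = (−Ka1 + √(Ka1² + 4·Ka1·C₀))/2 = 2.30 × 10^-2 M
pH = −log(2.30 × 10^-2) = 1.64

pH = 1.64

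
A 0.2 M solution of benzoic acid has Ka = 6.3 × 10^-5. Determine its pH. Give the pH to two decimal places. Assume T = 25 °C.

C6H5COOH ⇌ C6H5COO- + H+
Ka = x²/(0.2 − x) = 6.3 × 10^-5
Neglecting x in the denominator: x = √(6.3 × 10^-5 × 0.2) = 3.55 × 10^-3 M
pH = −log(3.55 × 10^-3) = 2.45

pH = 2.45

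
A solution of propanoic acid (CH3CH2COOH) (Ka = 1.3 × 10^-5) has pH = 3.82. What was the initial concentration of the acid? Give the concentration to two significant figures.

[H+] = 10^(-3.82) = 1.51 × 10^-4 M = x
Ka = x²/(C₀ − x) ⇒ C₀ = x + x²/Ka
C₀ = 1.51 × 10^-4 + (1.51 × 10^-4)²/(1.3 × 10^-5) = 1.90 × 10^-3 M

C₀ = 1.9 × 10^-3 M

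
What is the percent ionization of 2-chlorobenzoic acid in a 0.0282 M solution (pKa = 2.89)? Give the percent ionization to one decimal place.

ClC6H4COOH ⇌ ClC6H4COO- + H+; let x = [H+] at equilibrium.
Ka = 10^(−2.89) = 1.29 × 10^-3
Solve x² + 0.00129x − 3.64e-05 = 0 → x = 5.42 × 10^-3 M
% ionization = x/C₀ × 100% = 5.42 × 10^-3/0.0282 × 100% = 19.2%

19.2%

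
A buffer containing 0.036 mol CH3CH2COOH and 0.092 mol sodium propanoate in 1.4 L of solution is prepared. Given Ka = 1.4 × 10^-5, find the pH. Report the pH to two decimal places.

pKa = −log(1.4 × 10^-5) = 4.854
pH = pKa + log([A⁻]/[HA]) = 4.854 + log(0.092/0.036)
pH = 4.854 + (+0.407) = 5.26

pH = 5.26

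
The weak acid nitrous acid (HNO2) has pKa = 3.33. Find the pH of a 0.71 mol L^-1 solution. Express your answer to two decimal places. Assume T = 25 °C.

HNO2 ⇌ NO2- + H+
Ka = 10^(−3.33) = 4.68 × 10^-4
From the ICE table, Ka = [H+]²/(0.71 − [H+]) = 4.68 × 10^-4.
Since Ka ≪ C₀, [H+] ≈ √(Ka·C₀) = 1.82 × 10^-2 M.
pH = −log(1.82 × 10^-2) = 1.74

pH = 1.74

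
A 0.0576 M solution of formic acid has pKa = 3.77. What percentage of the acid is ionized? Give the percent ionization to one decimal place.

HCOOH ⇌ HCOO- + H+; let x = [H+] at equilibrium.
Ka = 10^(−3.77) = 1.70 × 10^-4
Ka = x²/(C₀ − x); solving the quadratic gives x = 3.05 × 10^-3 M.
% ionization = x/C₀ × 100% = 3.05 × 10^-3/0.0576 × 100% = 5.3%

5.3%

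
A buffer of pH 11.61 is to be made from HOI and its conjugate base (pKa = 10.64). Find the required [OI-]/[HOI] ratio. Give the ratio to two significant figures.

ratio = 9.3

pH = pKa + log(r) ⇒ log(r) = 11.61 − 10.64 = +0.97
r = [OI-]/[HOI] = 10^(+0.97) = 9.33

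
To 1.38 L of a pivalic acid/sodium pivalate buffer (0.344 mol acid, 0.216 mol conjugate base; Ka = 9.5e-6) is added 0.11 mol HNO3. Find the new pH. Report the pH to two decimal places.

After neutralization: n((CH3)3CCOOH) = 0.454 mol, n((CH3)3CCOO-) = 0.106 mol.
pKa = −log(9.5 × 10^-6) = 5.022
Henderson–Hasselbalch with mole ratio 0.106/0.454: pH = 5.022 + (-0.632)

pH = 4.39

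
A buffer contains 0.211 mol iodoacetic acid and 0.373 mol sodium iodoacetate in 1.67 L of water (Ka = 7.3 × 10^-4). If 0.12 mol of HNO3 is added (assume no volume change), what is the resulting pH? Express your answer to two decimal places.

pH = 3.02

Added H+ converts ICH2COO- to ICH2COOH: ICH2COOH → 0.331 mol, ICH2COO- → 0.253 mol.
pKa = −log(7.3 × 10^-4) = 3.137
Henderson–Hasselbalch with mole ratio 0.253/0.331: pH = 3.137 + (-0.117)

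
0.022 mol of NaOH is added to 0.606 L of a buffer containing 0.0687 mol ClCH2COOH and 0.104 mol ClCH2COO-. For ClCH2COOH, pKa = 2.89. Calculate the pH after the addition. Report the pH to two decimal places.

pH = 3.32

OH- converts ClCH2COOH to ClCH2COO-: ClCH2COOH → 0.0467 mol, ClCH2COO- → 0.126 mol.
Henderson–Hasselbalch with mole ratio 0.126/0.0467: pH = 2.89 + (+0.431)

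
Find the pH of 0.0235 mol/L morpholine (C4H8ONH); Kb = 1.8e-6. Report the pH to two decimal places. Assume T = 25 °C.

C4H8ONH + H2O ⇌ C4H8ONH2+ + OH-
From the ICE table, Kb = [OH-]²/(0.0235 − [OH-]) = 1.8 × 10^-6.
Neglecting [OH-] in the denominator: [OH-] = √(1.8 × 10^-6 × 0.0235) = 2.06 × 10^-4 M
Check: 0.88% ionized — well under 5%, approximation valid.
pOH = −log(2.06 × 10^-4) = 3.69; pH = 14.00 − 3.69 = 10.31

pH = 10.31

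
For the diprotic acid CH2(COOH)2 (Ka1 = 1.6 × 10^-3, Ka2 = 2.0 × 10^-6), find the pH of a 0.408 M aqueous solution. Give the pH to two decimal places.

pH = 1.61

Since Ka1 ≫ Ka2, the first ionization dominates [H+].
Ka1 = x²/(0.408 − x) = 1.6 × 10^-3
Solving the quadratic: x = (−Ka1 + √(Ka1² + 4·Ka1·C₀))/2 = 2.48 × 10^-2 M
pH = −log(2.48 × 10^-2) = 1.61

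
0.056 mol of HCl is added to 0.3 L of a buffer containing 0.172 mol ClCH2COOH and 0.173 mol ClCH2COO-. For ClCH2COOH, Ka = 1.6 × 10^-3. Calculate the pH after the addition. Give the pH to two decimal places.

pH = 2.51

Added H+ converts ClCH2COO- to ClCH2COOH: ClCH2COOH → 0.228 mol, ClCH2COO- → 0.117 mol.
pKa = −log(1.6 × 10^-3) = 2.796
Henderson–Hasselbalch with mole ratio 0.117/0.228: pH = 2.796 + (-0.290)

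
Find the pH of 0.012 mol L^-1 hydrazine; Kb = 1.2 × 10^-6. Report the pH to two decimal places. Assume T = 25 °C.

N2H4 + H2O ⇌ N2H5+ + OH-
From the ICE table, Kb = x²/(0.012 − x) = 1.2 × 10^-6.
Neglecting x in the denominator: x = √(1.2 × 10^-6 × 0.012) = 1.20 × 10^-4 M
(x/C₀ = 1% < 5%, so the approximation holds.)
pOH = −log(1.20 × 10^-4) = 3.92; pH = 14.00 − 3.92 = 10.08

pH = 10.08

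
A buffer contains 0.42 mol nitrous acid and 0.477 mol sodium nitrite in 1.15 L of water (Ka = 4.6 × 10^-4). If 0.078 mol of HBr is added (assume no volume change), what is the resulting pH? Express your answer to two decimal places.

After neutralization: n(HNO2) = 0.498 mol, n(NO2-) = 0.399 mol.
pKa = −log(4.6 × 10^-4) = 3.337
pH = pKa + log([A⁻]/[HA]) = 3.337 + log(0.399/0.498) = 3.337 -0.096

pH = 3.24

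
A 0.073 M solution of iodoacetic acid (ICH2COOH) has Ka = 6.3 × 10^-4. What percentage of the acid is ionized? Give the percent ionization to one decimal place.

ICH2COOH ⇌ ICH2COO- + H+; let x = [H+] at equilibrium.
Ka = x²/(C₀ − x); solving the quadratic gives x = 6.47 × 10^-3 M.
% ionization = x/C₀ × 100% = 6.47 × 10^-3/0.073 × 100% = 8.9%

8.9%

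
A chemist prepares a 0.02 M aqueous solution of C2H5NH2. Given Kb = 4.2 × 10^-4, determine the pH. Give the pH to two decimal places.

C2H5NH2 + H2O ⇌ C2H5NH3+ + OH-
Let x = [OH-] at equilibrium. Kb = x²/(0.02 − x).
Here C₀/Kb ≈ 47.6, so the small-x approximation fails. Use the quadratic:
x = (−Kb + √(Kb² + 4·Kb·C₀))/2 = 2.70 × 10^-3 M
pOH = −log(2.70 × 10^-3) = 2.57; pH = 14.00 − 2.57 = 11.43

pH = 11.43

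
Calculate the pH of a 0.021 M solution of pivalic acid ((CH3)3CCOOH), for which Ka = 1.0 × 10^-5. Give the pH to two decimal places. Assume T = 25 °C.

pH = 3.34

(CH3)3CCOOH ⇌ (CH3)3CCOO- + H+
Ka = x²/(0.021 − x) = 1.0 × 10^-5
Assume x ≪ 0.021: x ≈ √(1.0 × 10^-5 × 0.021) = 4.58 × 10^-4 M
(x/C₀ = 2.2% < 5%, so the approximation holds.)
pH = −log[H+] = −log(4.58 × 10^-4) = 3.34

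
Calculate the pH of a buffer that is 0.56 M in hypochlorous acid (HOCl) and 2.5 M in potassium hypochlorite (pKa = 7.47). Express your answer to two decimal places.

Henderson–Hasselbalch: pH = pKa + log([OCl-]/[HOCl]) = 7.47 + log(2.5/0.56)
pH = 7.47 + (+0.650) = 8.12

pH = 8.12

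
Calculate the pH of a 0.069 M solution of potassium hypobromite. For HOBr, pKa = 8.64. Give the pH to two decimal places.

pH = 10.74

OBr- is the conjugate base of the weak acid HOBr.
Ka = 10^(−8.64) = 2.29 × 10^-9
Kb = Kw/Ka = 1.0×10^-14 / 2.29 × 10^-9 = 4.37 × 10^-6
Kb = x²/(0.069 − x) = 4.37 × 10^-6
Neglecting x in the denominator: x = √(4.37 × 10^-6 × 0.069) = 5.49 × 10^-4 M
Check: 0.8% ionized — well under 5%, approximation valid.
pOH = 3.26, so pH = 14.00 − pOH = 10.74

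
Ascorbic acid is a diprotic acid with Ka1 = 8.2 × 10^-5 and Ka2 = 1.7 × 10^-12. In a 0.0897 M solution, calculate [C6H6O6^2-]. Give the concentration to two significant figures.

First ionization gives [H+] ≈ [HC6H6O6-] = 2.71 × 10^-3 M.
Second step: Ka2 = [H+][C6H6O6^2-]/[HC6H6O6-] ≈ [C6H6O6^2-] (since [H+] ≈ [HC6H6O6-]).
So [C6H6O6^2-] ≈ Ka2.

1.7 × 10^-12 M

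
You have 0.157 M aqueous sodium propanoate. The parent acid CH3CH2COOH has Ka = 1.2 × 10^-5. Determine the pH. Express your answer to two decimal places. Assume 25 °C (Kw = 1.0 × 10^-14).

pH = 9.06

CH3CH2COO- is the conjugate base of the weak acid CH3CH2COOH.
Kb = Kw/Ka = 1.0×10^-14 / 1.2 × 10^-5 = 8.33 × 10^-10
From the ICE table, Kb = [OH-]²/(0.157 − [OH-]) = 8.33 × 10^-10.
Since Kb ≪ C₀, [OH-] ≈ √(Kb·C₀) = 1.14 × 10^-5 M.
pOH = −log(1.14 × 10^-5) = 4.94; pH = 14.00 − 4.94 = 9.06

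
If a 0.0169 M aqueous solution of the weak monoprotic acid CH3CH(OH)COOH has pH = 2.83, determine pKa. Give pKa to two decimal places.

pKa = 3.85

[H+] = 10^(-2.83) = 1.48 × 10^-3 M
At equilibrium [HA] = 0.0169 − 1.48 × 10^-3 = 1.54 × 10^-2 M
Ka = [H+][A-]/[HA] = (1.48 × 10^-3)² / 1.54 × 10^-2 = 1.42 × 10^-4
pKa = -log(1.42 × 10^-4) = 3.85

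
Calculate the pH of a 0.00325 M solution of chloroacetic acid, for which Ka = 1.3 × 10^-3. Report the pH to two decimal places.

ClCH2COOH ⇌ ClCH2COO- + H+
Ka = [H+]²/(0.00325 − [H+]) = 1.3 × 10^-3
Here C₀/Ka ≈ 2.5, so the small-[H+] approximation fails. Use the quadratic:
[H+] = (−Ka + √(Ka² + 4·Ka·C₀))/2 = 1.51 × 10^-3 M
pH = −log(1.51 × 10^-3) = 2.82

pH = 2.82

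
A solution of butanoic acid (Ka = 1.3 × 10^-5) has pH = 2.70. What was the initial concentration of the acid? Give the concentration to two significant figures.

C₀ = 3.1 × 10^-1 M

[H+] = 10^(-2.70) = 2.00 × 10^-3 M = x
Ka = x²/(C₀ − x) ⇒ C₀ = x + x²/Ka
C₀ = 2.00 × 10^-3 + (2.00 × 10^-3)²/(1.3 × 10^-5) = 3.10 × 10^-1 M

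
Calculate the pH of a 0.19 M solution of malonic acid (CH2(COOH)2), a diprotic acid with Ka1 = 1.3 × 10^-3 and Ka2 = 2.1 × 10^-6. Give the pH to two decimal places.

pH = 1.82

Ka1 ≫ Ka2, so treat the first dissociation as the only significant source of H+.
Ka1 = x²/(0.19 − x) = 1.3 × 10^-3
Solving the quadratic: x = (−Ka1 + √(Ka1² + 4·Ka1·C₀))/2 = 1.51 × 10^-2 M
pH = −log(1.51 × 10^-2) = 1.82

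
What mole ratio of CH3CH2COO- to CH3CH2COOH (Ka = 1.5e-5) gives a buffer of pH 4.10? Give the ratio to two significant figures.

ratio = 0.19

pKa = -log(1.5 × 10^-5) = 4.824
pH = pKa + log(r) ⇒ log(r) = 4.10 − 4.824 = -0.724
r = [CH3CH2COO-]/[CH3CH2COOH] = 10^(-0.724) = 0.189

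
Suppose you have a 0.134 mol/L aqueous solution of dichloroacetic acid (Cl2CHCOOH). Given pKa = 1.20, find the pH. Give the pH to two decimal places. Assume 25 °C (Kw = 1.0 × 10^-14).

Cl2CHCOOH ⇌ Cl2CHCOO- + H+
Ka = 10^(−1.20) = 6.31 × 10^-2
From the ICE table, Ka = [H+]²/(0.134 − [H+]) = 6.31 × 10^-2.
Here C₀/Ka ≈ 2.12, so the small-[H+] approximation fails. Use the quadratic:
[H+] = (−Ka + √(Ka² + 4·Ka·C₀))/2 = 6.57 × 10^-2 M
pH = −log(6.57 × 10^-2) = 1.18

pH = 1.18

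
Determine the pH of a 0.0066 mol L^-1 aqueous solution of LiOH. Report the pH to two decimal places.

pH = 11.82

LiOH is a strong base; [OH-] = 0.0066 M.
pOH = -log(0.0066) = 2.18
pH = 14.00 - 2.18 = 11.82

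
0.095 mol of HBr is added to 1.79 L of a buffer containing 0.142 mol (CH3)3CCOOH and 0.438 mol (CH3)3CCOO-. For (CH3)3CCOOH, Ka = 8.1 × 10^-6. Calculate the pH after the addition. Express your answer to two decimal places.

After neutralization: n((CH3)3CCOOH) = 0.237 mol, n((CH3)3CCOO-) = 0.343 mol.
pKa = −log(8.1 × 10^-6) = 5.092
Henderson–Hasselbalch with mole ratio 0.343/0.237: pH = 5.092 + (+0.161)

pH = 5.25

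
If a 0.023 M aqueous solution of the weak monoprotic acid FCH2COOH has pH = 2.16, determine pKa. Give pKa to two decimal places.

pKa = 2.53

[H+] = 10^(-2.16) = 6.92 × 10^-3 M
At equilibrium [HA] = 0.023 − 6.92 × 10^-3 = 1.61 × 10^-2 M
Ka = [H+][A-]/[HA] = (6.92 × 10^-3)² / 1.61 × 10^-2 = 2.97 × 10^-3
pKa = -log(2.97 × 10^-3) = 2.53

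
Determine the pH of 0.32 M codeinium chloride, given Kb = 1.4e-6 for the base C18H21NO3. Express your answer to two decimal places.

C18H22NO3+ is the conjugate acid of the weak base C18H21NO3.
Ka = Kw/Kb = 1.0×10^-14 / 1.4 × 10^-6 = 7.14 × 10^-9
From the ICE table, Ka = x²/(0.32 − x) = 7.14 × 10^-9.
Since Ka ≪ C₀, x ≈ √(Ka·C₀) = 4.78 × 10^-5 M.
Check: 0.015% ionized — well under 5%, approximation valid.
pH = −log(4.78 × 10^-5) = 4.32

pH = 4.32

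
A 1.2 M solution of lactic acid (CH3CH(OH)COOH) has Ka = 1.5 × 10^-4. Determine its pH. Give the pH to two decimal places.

CH3CH(OH)COOH ⇌ CH3CH(OH)COO- + H+
From the ICE table, Ka = [H+]²/(1.2 − [H+]) = 1.5 × 10^-4.
Since Ka ≪ C₀, [H+] ≈ √(Ka·C₀) = 1.34 × 10^-2 M.
([H+]/C₀ = 1.1% < 5%, so the approximation holds.)
pH = −log[H+] = −log(1.34 × 10^-2) = 1.87

pH = 1.87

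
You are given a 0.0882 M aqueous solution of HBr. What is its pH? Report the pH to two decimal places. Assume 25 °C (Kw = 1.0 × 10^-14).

HBr is a strong acid and dissociates completely, so [H+] = 0.0882 M.
pH = -log(0.0882) = 1.05

pH = 1.05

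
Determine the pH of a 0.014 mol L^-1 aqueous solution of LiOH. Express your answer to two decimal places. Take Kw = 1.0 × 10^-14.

LiOH is a strong base; [OH-] = 0.014 M.
pOH = -log(0.014) = 1.85
pH = 14.00 - 1.85 = 12.15

pH = 12.15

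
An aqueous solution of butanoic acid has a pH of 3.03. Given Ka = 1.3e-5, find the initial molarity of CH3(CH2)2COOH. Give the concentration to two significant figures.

[H+] = 10^(-3.03) = 9.33 × 10^-4 M = x
Ka = x²/(C₀ − x) ⇒ C₀ = x + x²/Ka
C₀ = 9.33 × 10^-4 + (9.33 × 10^-4)²/(1.3 × 10^-5) = 6.79 × 10^-2 M

C₀ = 6.8 × 10^-2 M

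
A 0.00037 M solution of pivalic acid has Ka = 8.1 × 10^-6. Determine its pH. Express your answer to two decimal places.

pH = 4.29

(CH3)3CCOOH ⇌ (CH3)3CCOO- + H+
Let x = [H+] at equilibrium. Ka = x²/(0.00037 − x).
Here C₀/Ka ≈ 45.7, so the small-x approximation fails. Use the quadratic:
x = (−Ka + √(Ka² + 4·Ka·C₀))/2 = 5.08 × 10^-5 M
pH = −log[H+] = −log(5.08 × 10^-5) = 4.29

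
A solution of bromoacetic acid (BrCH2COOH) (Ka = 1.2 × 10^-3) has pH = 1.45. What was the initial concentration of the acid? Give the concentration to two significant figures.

C₀ = 1.1 M

[H+] = 10^(-1.45) = 3.55 × 10^-2 M = x
Ka = x²/(C₀ − x) ⇒ C₀ = x + x²/Ka
C₀ = 3.55 × 10^-2 + (3.55 × 10^-2)²/(1.2 × 10^-3) = 1.09 M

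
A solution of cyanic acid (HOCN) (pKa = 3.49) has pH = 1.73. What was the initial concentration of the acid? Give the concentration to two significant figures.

[H+] = 10^(-1.73) = 1.86 × 10^-2 M = x
Ka = 10^(−3.49) = 3.24 × 10^-4
Ka = x²/(C₀ − x) ⇒ C₀ = x + x²/Ka
C₀ = 1.86 × 10^-2 + (1.86 × 10^-2)²/(3.24 × 10^-4) = 1.09 M

C₀ = 1.1 M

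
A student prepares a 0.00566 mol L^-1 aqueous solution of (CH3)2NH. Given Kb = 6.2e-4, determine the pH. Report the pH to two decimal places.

pH = 11.20

(CH3)2NH + H2O ⇌ (CH3)2NH2+ + OH-
From the ICE table, Kb = [OH-]²/(0.00566 − [OH-]) = 6.2 × 10^-4.
[OH-] is not negligible relative to C₀; solve [OH-]² + 0.00062·[OH-] − 3.51e-06 = 0.
[OH-] = [−0.00062 + √(0.00062² + 1.4e-05)]/2 = 1.59 × 10^-3 M
pOH = 2.80, so pH = 14.00 − pOH = 11.20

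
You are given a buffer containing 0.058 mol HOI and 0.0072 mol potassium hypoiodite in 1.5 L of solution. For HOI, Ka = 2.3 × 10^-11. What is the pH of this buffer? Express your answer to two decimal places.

pH = 9.73

pKa = −log(2.3 × 10^-11) = 10.638
Using pH = pKa + log([base]/[acid]) with [base]/[acid] = 0.0072/0.058:
pH = 10.638 + (-0.906) = 9.73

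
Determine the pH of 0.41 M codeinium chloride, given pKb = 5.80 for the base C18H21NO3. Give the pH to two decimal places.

pH = 4.29

C18H22NO3+ is the conjugate acid of the weak base C18H21NO3.
Kb = 10^(−5.80) = 1.58 × 10^-6
Ka = Kw/Kb = 1.0×10^-14 / 1.58 × 10^-6 = 6.33 × 10^-9
From the ICE table, Ka = [H+]²/(0.41 − [H+]) = 6.33 × 10^-9.
Neglecting [H+] in the denominator: [H+] = √(6.33 × 10^-9 × 0.41) = 5.09 × 10^-5 M
Check: 0.012% ionized — well under 5%, approximation valid.
pH = −log(5.09 × 10^-5) = 4.29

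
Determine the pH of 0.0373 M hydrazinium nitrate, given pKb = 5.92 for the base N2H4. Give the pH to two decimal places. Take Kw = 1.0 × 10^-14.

N2H5+ is the conjugate acid of the weak base N2H4.
Kb = 10^(−5.92) = 1.20 × 10^-6
Ka = Kw/Kb = 1.0×10^-14 / 1.20 × 10^-6 = 8.33 × 10^-9
From the ICE table, Ka = [H+]²/(0.0373 − [H+]) = 8.33 × 10^-9.
Neglecting [H+] in the denominator: [H+] = √(8.33 × 10^-9 × 0.0373) = 1.76 × 10^-5 M
Check: 0.047% ionized — well under 5%, approximation valid.
pH = −log(1.76 × 10^-5) = 4.75

pH = 4.75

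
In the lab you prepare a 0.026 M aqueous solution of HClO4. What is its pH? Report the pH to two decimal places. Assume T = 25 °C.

pH = 1.59

HClO4 is a strong acid and dissociates completely, so [H+] = 0.026 M.
pH = -log(0.026) = 1.59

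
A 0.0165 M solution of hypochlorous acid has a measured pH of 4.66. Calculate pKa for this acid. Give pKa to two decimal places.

pKa = 7.54

[H+] = 10^(-4.66) = 2.19 × 10^-5 M
At equilibrium [HA] = 0.0165 − 2.19 × 10^-5 = 1.65 × 10^-2 M
Ka = [H+][A-]/[HA] = (2.19 × 10^-5)² / 1.65 × 10^-2 = 2.91 × 10^-8
pKa = -log(2.91 × 10^-8) = 7.54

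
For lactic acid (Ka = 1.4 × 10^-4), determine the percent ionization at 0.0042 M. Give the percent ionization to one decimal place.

CH3CH(OH)COOH ⇌ CH3CH(OH)COO- + H+; let x = [H+] at equilibrium.
Ka = x²/(C₀ − x); solving the quadratic gives x = 7.00 × 10^-4 M.
% ionization = x/C₀ × 100% = 7.00 × 10^-4/0.0042 × 100% = 16.7%

16.7%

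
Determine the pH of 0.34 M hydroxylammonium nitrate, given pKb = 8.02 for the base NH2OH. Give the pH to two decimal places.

pH = 3.22

NH3OH+ is the conjugate acid of the weak base NH2OH.
Kb = 10^(−8.02) = 9.55 × 10^-9
Ka = Kw/Kb = 1.0×10^-14 / 9.55 × 10^-9 = 1.05 × 10^-6
Ka = [H+]²/(0.34 − [H+]) = 1.05 × 10^-6
Since Ka ≪ C₀, [H+] ≈ √(Ka·C₀) = 5.97 × 10^-4 M.
pH = −log(5.97 × 10^-4) = 3.22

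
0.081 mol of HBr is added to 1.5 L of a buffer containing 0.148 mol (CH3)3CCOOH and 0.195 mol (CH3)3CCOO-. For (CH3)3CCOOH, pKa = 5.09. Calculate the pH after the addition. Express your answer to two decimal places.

After neutralization: n((CH3)3CCOOH) = 0.229 mol, n((CH3)3CCOO-) = 0.114 mol.
pH = pKa + log(n_(CH3)3CCOO-/n_(CH3)3CCOOH) = 5.09 + log(0.114/0.229) = 5.09 + (-0.303)

pH = 4.79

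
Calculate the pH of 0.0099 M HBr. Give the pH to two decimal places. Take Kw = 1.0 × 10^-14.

HBr is a strong acid and dissociates completely, so [H+] = 0.0099 M.
pH = -log(0.0099) = 2.00

pH = 2.00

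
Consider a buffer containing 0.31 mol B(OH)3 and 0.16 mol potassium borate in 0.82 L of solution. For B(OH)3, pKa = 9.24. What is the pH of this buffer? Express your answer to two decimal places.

Henderson–Hasselbalch: pH = pKa + log([B(OH)4-]/[B(OH)3]) = 9.24 + log(0.16/0.31)
pH = 9.24 + (-0.287) = 8.95

pH = 8.95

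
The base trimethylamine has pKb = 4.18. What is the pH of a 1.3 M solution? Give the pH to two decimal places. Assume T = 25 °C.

pH = 11.97

(CH3)3N + H2O ⇌ (CH3)3NH+ + OH-
Kb = 10^(−4.18) = 6.61 × 10^-5
Let x = [OH-] at equilibrium. Kb = x²/(1.3 − x).
Assume x ≪ 1.3: x ≈ √(6.61 × 10^-5 × 1.3) = 9.27 × 10^-3 M
(x/C₀ = 0.71% < 5%, so the approximation holds.)
pOH = −log(9.27 × 10^-3) = 2.03; pH = 14.00 − 2.03 = 11.97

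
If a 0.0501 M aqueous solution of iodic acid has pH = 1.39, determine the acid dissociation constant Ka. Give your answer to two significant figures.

[H+] = 10^(-1.39) = 4.07 × 10^-2 M
At equilibrium [HA] = 0.0501 − 4.07 × 10^-2 = 9.40 × 10^-3 M
Ka = [H+][A-]/[HA] = (4.07 × 10^-2)² / 9.40 × 10^-3 = 1.8 × 10^-1

Ka = 1.8 × 10^-1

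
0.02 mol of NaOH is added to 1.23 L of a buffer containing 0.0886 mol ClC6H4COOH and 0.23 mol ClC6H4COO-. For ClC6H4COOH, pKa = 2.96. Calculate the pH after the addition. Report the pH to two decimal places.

pH = 3.52

After neutralization: n(ClC6H4COOH) = 0.0686 mol, n(ClC6H4COO-) = 0.25 mol.
pH = pKa + log(n_ClC6H4COO-/n_ClC6H4COOH) = 2.96 + log(0.25/0.0686) = 2.96 + (+0.562)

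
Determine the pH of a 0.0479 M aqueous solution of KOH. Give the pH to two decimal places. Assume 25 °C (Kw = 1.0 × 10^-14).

KOH is a strong base; [OH-] = 0.0479 M.
pOH = -log(0.0479) = 1.32
pH = 14.00 - 1.32 = 12.68

pH = 12.68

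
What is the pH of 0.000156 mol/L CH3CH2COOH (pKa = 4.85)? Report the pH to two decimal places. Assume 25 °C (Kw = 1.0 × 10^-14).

pH = 4.39

CH3CH2COOH ⇌ CH3CH2COO- + H+
Ka = 10^(−4.85) = 1.41 × 10^-5
Ka = x²/(0.000156 − x) = 1.41 × 10^-5
The 5% rule fails; solving x² + Ka·x − Ka·C₀ = 0 exactly:
x = [−1.41e-05 + √(1.41e-05² + 8.8e-09)]/2 = 4.04 × 10^-5 M
pH = −log[H+] = −log(4.04 × 10^-5) = 4.39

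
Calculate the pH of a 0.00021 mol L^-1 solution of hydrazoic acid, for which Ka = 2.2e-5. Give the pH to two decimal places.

pH = 4.24

HN3 ⇌ N3- + H+
Ka = [H+]²/(0.00021 − [H+]) = 2.2 × 10^-5
The 5% rule fails; solving [H+]² + Ka·[H+] − Ka·C₀ = 0 exactly:
[H+] = [−2.2e-05 + √(2.2e-05² + 1.85e-08)]/2 = 5.79 × 10^-5 M
pH = −log(5.79 × 10^-5) = 4.24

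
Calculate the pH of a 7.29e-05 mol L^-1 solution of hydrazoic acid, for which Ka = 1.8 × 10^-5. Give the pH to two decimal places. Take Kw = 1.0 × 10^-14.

pH = 4.55

HN3 ⇌ N3- + H+
Ka = [H+]²/(7.29e-05 − [H+]) = 1.8 × 10^-5
Here C₀/Ka ≈ 4.05, so the small-[H+] approximation fails. Use the quadratic:
[H+] = [−1.8e-05 + √(1.8e-05² + 5.25e-09)]/2 = 2.83 × 10^-5 M
pH = −log[H+] = −log(2.83 × 10^-5) = 4.55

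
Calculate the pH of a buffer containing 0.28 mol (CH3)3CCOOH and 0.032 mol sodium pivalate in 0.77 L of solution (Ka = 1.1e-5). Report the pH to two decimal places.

pKa = −log(1.1 × 10^-5) = 4.959
Henderson–Hasselbalch: pH = pKa + log([(CH3)3CCOO-]/[(CH3)3CCOOH]) = 4.959 + log(0.032/0.28)
pH = 4.959 + (-0.942) = 4.02

pH = 4.02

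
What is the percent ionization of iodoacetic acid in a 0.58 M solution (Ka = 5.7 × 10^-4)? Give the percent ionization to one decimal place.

3.1%

ICH2COOH ⇌ ICH2COO- + H+; let x = [H+] at equilibrium.
x ≈ √(Ka·C₀) = √(5.7 × 10^-4 × 0.58) = 1.82 × 10^-2 M
% ionization = x/C₀ × 100% = 1.82 × 10^-2/0.58 × 100% = 3.1%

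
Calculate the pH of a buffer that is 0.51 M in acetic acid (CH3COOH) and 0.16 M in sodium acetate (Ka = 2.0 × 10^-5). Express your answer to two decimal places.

pKa = −log(2.0 × 10^-5) = 4.699
Using pH = pKa + log([base]/[acid]) with [base]/[acid] = 0.16/0.51:
pH = 4.699 + (-0.503) = 4.20

pH = 4.20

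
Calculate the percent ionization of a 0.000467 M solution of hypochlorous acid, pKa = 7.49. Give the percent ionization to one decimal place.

HOCl ⇌ OCl- + H+; let x = [H+] at equilibrium.
Ka = 10^(−7.49) = 3.24 × 10^-8
x ≈ √(Ka·C₀) = √(3.24 × 10^-8 × 0.000467) = 3.89 × 10^-6 M
% ionization = x/C₀ × 100% = 3.89 × 10^-6/0.000467 × 100% = 0.8%

0.8%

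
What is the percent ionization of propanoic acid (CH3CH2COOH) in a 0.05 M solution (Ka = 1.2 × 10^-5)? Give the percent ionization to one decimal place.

1.5%

CH3CH2COOH ⇌ CH3CH2COO- + H+; let x = [H+] at equilibrium.
x ≈ √(Ka·C₀) = √(1.2 × 10^-5 × 0.05) = 7.75 × 10^-4 M
% ionization = x/C₀ × 100% = 7.75 × 10^-4/0.05 × 100% = 1.5%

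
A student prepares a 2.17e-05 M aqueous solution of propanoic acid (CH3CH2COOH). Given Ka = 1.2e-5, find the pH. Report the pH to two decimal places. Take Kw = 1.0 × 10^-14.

CH3CH2COOH ⇌ CH3CH2COO- + H+
Ka = [H+]²/(2.17e-05 − [H+]) = 1.2 × 10^-5
Here C₀/Ka ≈ 1.81, so the small-[H+] approximation fails. Use the quadratic:
[H+] = [−1.2e-05 + √(1.2e-05² + 1.04e-09)]/2 = 1.12 × 10^-5 M
pH = −log(1.12 × 10^-5) = 4.95

pH = 4.95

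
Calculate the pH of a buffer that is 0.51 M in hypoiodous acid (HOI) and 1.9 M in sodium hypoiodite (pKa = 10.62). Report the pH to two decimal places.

pH = 11.19

Henderson–Hasselbalch: pH = pKa + log([OI-]/[HOI]) = 10.62 + log(1.9/0.51)
pH = 10.62 + (+0.571) = 11.19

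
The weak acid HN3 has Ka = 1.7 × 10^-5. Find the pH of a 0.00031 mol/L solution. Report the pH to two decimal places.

pH = 4.19

HN3 ⇌ N3- + H+
Let x = [H+] at equilibrium. Ka = x²/(0.00031 − x).
x is not negligible relative to C₀; solve x² + 1.7e-05·x − 5.27e-09 = 0.
x = (−Ka + √(Ka² + 4·Ka·C₀))/2 = 6.46 × 10^-5 M
pH = −log[H+] = −log(6.46 × 10^-5) = 4.19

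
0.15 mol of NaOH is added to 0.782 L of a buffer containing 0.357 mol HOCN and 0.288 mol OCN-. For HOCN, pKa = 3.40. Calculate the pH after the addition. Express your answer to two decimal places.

pH = 3.73

After neutralization: n(HOCN) = 0.207 mol, n(OCN-) = 0.438 mol.
pH = pKa + log([A⁻]/[HA]) = 3.40 + log(0.438/0.207) = 3.40 +0.326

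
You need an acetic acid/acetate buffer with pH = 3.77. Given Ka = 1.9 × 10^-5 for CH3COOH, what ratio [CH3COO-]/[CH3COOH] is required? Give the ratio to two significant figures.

ratio = 0.11

pKa = -log(1.9 × 10^-5) = 4.721
pH = pKa + log(r) ⇒ log(r) = 3.77 − 4.721 = -0.951
r = [CH3COO-]/[CH3COOH] = 10^(-0.951) = 0.112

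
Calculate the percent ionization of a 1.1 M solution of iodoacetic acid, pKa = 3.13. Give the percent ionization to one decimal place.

2.6%

ICH2COOH ⇌ ICH2COO- + H+; let x = [H+] at equilibrium.
Ka = 10^(−3.13) = 7.41 × 10^-4
x ≈ √(Ka·C₀) = √(7.41 × 10^-4 × 1.1) = 2.85 × 10^-2 M
Fraction ionized = 2.85 × 10^-2 / 1.1 = 0.0259 → 2.6%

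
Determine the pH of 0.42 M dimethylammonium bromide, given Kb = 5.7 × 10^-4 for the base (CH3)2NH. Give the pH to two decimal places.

(CH3)2NH2+ is the conjugate acid of the weak base (CH3)2NH.
Ka = Kw/Kb = 1.0×10^-14 / 5.7 × 10^-4 = 1.75 × 10^-11
From the ICE table, Ka = x²/(0.42 − x) = 1.75 × 10^-11.
Assume x ≪ 0.42: x ≈ √(1.75 × 10^-11 × 0.42) = 2.71 × 10^-6 M
Check: 0.00065% ionized — well under 5%, approximation valid.
pH = −log[H+] = −log(2.71 × 10^-6) = 5.57

pH = 5.57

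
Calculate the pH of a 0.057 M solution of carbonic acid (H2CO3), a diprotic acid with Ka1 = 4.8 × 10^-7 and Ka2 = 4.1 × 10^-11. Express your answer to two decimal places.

Ka1 ≫ Ka2, so treat the first dissociation as the only significant source of H+.
Ka1 = x²/(0.057 − x) = 4.8 × 10^-7
x ≈ √(4.8 × 10^-7 × 0.057) = 1.65 × 10^-4 M
pH = −log(1.65 × 10^-4) = 3.78

pH = 3.78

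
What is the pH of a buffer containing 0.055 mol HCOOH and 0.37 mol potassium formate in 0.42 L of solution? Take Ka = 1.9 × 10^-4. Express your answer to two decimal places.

pKa = −log(1.9 × 10^-4) = 3.721
pH = pKa + log([A⁻]/[HA]) = 3.721 + log(0.37/0.055)
pH = 3.721 + (+0.828) = 4.55

pH = 4.55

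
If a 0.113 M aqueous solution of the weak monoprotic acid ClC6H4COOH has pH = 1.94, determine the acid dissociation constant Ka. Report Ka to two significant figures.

Ka = 1.3 × 10^-3

[H+] = 10^(-1.94) = 1.15 × 10^-2 M
At equilibrium [HA] = 0.113 − 1.15 × 10^-2 = 1.02 × 10^-1 M
Ka = [H+][A-]/[HA] = (1.15 × 10^-2)² / 1.02 × 10^-1 = 1.3 × 10^-3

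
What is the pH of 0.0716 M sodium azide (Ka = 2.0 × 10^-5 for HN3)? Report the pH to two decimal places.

pH = 8.78

N3- is the conjugate base of the weak acid HN3.
Kb = Kw/Ka = 1.0×10^-14 / 2.0 × 10^-5 = 5.00 × 10^-10
Let x = [OH-] at equilibrium. Kb = x²/(0.0716 − x).
Neglecting x in the denominator: x = √(5.00 × 10^-10 × 0.0716) = 5.98 × 10^-6 M
pOH = 5.22, so pH = 14.00 − pOH = 8.78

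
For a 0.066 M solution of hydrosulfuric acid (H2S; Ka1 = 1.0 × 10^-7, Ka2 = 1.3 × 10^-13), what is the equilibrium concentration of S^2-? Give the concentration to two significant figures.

1.3 × 10^-13 M

First ionization gives [H+] ≈ [HS-] = 8.12 × 10^-5 M.
Second step: Ka2 = [H+][S^2-]/[HS-] ≈ [S^2-] (since [H+] ≈ [HS-]).
So [S^2-] ≈ Ka2.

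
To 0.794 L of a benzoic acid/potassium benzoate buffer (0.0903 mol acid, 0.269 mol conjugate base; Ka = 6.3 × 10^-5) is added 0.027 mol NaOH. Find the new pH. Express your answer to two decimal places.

pH = 4.87

OH- converts C6H5COOH to C6H5COO-: C6H5COOH → 0.0633 mol, C6H5COO- → 0.296 mol.
pKa = −log(6.3 × 10^-5) = 4.201
Henderson–Hasselbalch with mole ratio 0.296/0.0633: pH = 4.201 + (+0.670)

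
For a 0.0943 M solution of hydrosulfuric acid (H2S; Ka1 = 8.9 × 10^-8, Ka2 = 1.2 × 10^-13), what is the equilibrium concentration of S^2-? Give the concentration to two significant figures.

1.2 × 10^-13 M

First ionization gives [H+] ≈ [HS-] = 9.16 × 10^-5 M.
Second step: Ka2 = [H+][S^2-]/[HS-] ≈ [S^2-] (since [H+] ≈ [HS-]).
So [S^2-] ≈ Ka2.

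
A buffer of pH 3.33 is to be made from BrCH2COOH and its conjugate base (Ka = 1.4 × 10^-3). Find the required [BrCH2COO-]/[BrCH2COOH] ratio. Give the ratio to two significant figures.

ratio = 3.0

pKa = -log(1.4 × 10^-3) = 2.854
pH = pKa + log(r) ⇒ log(r) = 3.33 − 2.854 = +0.476
r = [BrCH2COO-]/[BrCH2COOH] = 10^(+0.476) = 2.99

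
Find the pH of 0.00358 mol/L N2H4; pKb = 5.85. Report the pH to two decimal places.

N2H4 + H2O ⇌ N2H5+ + OH-
Kb = 10^(−5.85) = 1.41 × 10^-6
Kb = [OH-]²/(0.00358 − [OH-]) = 1.41 × 10^-6
Assume [OH-] ≪ 0.00358: [OH-] ≈ √(1.41 × 10^-6 × 0.00358) = 7.10 × 10^-5 M
pOH = −log(7.10 × 10^-5) = 4.15; pH = 14.00 − 4.15 = 9.85

pH = 9.85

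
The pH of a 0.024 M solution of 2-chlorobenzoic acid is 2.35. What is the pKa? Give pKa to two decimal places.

pKa = 2.99

[H+] = 10^(-2.35) = 4.47 × 10^-3 M
At equilibrium [HA] = 0.024 − 4.47 × 10^-3 = 1.95 × 10^-2 M
Ka = [H+][A-]/[HA] = (4.47 × 10^-3)² / 1.95 × 10^-2 = 1.02 × 10^-3
pKa = -log(1.02 × 10^-3) = 2.99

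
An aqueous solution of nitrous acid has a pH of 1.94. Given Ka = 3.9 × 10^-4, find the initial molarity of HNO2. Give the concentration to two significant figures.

C₀ = 3.5 × 10^-1 M

[H+] = 10^(-1.94) = 1.15 × 10^-2 M = x
Ka = x²/(C₀ − x) ⇒ C₀ = x + x²/Ka
C₀ = 1.15 × 10^-2 + (1.15 × 10^-2)²/(3.9 × 10^-4) = 3.51 × 10^-1 M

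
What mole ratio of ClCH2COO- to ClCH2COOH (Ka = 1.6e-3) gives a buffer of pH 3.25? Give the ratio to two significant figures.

pKa = -log(1.6 × 10^-3) = 2.796
pH = pKa + log(r) ⇒ log(r) = 3.25 − 2.796 = +0.454
r = [ClCH2COO-]/[ClCH2COOH] = 10^(+0.454) = 2.84

ratio = 2.8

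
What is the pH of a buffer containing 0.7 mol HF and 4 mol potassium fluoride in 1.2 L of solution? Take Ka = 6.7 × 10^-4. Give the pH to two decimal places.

pKa = −log(6.7 × 10^-4) = 3.174
pH = pKa + log([A⁻]/[HA]) = 3.174 + log(4/0.7)
pH = 3.174 + (+0.757) = 3.93

pH = 3.93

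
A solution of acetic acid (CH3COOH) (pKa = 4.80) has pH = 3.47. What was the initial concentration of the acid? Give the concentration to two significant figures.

[H+] = 10^(-3.47) = 3.39 × 10^-4 M = x
Ka = 10^(−4.80) = 1.58 × 10^-5
Ka = x²/(C₀ − x) ⇒ C₀ = x + x²/Ka
C₀ = 3.39 × 10^-4 + (3.39 × 10^-4)²/(1.58 × 10^-5) = 7.61 × 10^-3 M

C₀ = 7.6 × 10^-3 M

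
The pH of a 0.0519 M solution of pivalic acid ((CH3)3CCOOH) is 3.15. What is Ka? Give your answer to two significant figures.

[H+] = 10^(-3.15) = 7.08 × 10^-4 M
At equilibrium [HA] = 0.0519 − 7.08 × 10^-4 = 5.12 × 10^-2 M
Ka = [H+][A-]/[HA] = (7.08 × 10^-4)² / 5.12 × 10^-2 = 9.8 × 10^-6

Ka = 9.8 × 10^-6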